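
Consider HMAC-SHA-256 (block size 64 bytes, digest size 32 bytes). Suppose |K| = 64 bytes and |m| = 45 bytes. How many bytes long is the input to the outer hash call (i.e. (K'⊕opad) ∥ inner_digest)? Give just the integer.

Key is 64 ≤ 64 bytes, zero-padded: |K'| = 64.
Outer input = (K'⊕opad) ∥ H(inner) → 64 + 32 = 96 bytes.

96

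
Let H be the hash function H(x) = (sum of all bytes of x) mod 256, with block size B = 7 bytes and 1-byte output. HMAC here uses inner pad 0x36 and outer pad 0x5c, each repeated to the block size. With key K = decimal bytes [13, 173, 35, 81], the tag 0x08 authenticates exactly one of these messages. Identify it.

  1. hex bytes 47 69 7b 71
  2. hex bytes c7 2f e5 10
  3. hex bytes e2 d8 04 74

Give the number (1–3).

3

Key decimal bytes [13, 173, 35, 81] = 0d ad 23 51 is 4 bytes ≤ B = 7; zero-pad to 7 bytes: K' = 0d ad 23 51 00 00 00.
K' ⊕ ipad = 3b 9b 15 67 36 36 36; K' ⊕ opad = 51 f1 7f 0d 5c 5c 5c.
m1: inner = H(3b 9b 15 67 36 36 36 47 69 7b 71) = 90; tag = H(51 f1 7f 0d 5c 5c 5c 90) = 72
m2: inner = H(3b 9b 15 67 36 36 36 c7 2f e5 10) = df; tag = H(51 f1 7f 0d 5c 5c 5c df) = c1
m3: inner = H(3b 9b 15 67 36 36 36 e2 d8 04 74) = 26; tag = H(51 f1 7f 0d 5c 5c 5c 26) = 08 ← matches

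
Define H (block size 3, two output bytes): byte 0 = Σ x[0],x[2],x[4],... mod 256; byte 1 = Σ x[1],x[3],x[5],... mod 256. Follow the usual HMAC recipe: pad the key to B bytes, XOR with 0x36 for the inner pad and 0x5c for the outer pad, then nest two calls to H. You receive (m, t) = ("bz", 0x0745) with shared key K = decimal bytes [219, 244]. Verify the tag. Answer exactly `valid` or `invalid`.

Key decimal bytes [219, 244] = db f4 is 2 bytes ≤ B = 3; zero-pad to 3 bytes: K' = db f4 00.
K' ⊕ ipad = ed c2 36; K' ⊕ opad = 87 a8 5c.
Inner hash: even-index sum = 413 mod 256 = 157; odd-index sum = 292 mod 256 = 36 → 9d 24.
Outer hash (recomputed tag): even-index sum = 263 mod 256 = 7; odd-index sum = 325 mod 256 = 69 → 07 45.
Recomputed tag = 0745; claimed = 0745 → match.

valid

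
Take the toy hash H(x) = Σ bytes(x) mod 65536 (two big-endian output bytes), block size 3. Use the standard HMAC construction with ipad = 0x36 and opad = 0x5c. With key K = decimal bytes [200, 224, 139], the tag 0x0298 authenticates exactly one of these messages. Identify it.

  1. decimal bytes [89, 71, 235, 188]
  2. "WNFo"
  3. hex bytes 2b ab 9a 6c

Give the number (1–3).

Key decimal bytes [200, 224, 139] = c8 e0 8b is exactly B = 3 bytes: K' = c8 e0 8b.
K' ⊕ ipad = fe d6 bd; K' ⊕ opad = 94 bc d7.
m1: inner = H(fe d6 bd 59 47 eb bc) = 04 d8; tag = H(94 bc d7 04 d8) = 0303
m2: inner = H(fe d6 bd 57 4e 46 6f) = 03 eb; tag = H(94 bc d7 03 eb) = 0315
m3: inner = H(fe d6 bd 2b ab 9a 6c) = 04 6d; tag = H(94 bc d7 04 6d) = 0298 ← matches

3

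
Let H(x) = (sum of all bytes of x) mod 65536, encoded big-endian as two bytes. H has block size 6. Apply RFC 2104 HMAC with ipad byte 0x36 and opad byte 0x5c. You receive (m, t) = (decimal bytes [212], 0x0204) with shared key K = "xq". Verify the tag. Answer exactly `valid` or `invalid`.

Key "xq" = 78 71 is 2 bytes ≤ B = 6; zero-pad to 6 bytes: K' = 78 71 00 00 00 00.
K' ⊕ ipad = 4e 47 36 36 36 36; K' ⊕ opad = 24 2d 5c 5c 5c 5c.
Inner hash: sum = 78+71+54+54+54+54+212 = 577 → 02 41.
Outer hash (recomputed tag): sum = 36+45+92+92+92+92+2+65 = 516 → 02 04.
Recomputed tag = 0204; claimed = 0204 → match.

valid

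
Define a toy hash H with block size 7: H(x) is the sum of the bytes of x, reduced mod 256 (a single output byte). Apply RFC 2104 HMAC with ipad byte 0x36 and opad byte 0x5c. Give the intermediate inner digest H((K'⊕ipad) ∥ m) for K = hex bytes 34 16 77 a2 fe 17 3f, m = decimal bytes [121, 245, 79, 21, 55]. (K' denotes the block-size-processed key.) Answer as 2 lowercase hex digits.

f2

Key hex bytes 34 16 77 a2 fe 17 3f is exactly B = 7 bytes: K' = 34 16 77 a2 fe 17 3f.
K' ⊕ ipad = 02 20 41 94 c8 21 09.
Inner input = 02 20 41 94 c8 21 09 ∥ 79 f5 4f 15 37.
Inner hash: sum = 2+32+65+148+200+33+9+121+245+79+21+55 = 1010; mod 256 = 242 → f2.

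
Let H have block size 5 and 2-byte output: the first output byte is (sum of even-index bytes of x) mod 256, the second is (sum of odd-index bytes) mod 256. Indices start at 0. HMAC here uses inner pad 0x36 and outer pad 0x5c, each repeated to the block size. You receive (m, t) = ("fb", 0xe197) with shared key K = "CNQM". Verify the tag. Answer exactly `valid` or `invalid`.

Key "CNQM" = 43 4e 51 4d is 4 bytes ≤ B = 5; zero-pad to 5 bytes: K' = 43 4e 51 4d 00.
K' ⊕ ipad = 75 78 67 7b 36; K' ⊕ opad = 1f 12 0d 11 5c.
Inner hash: even-index sum = 372 mod 256 = 116; odd-index sum = 345 mod 256 = 89 → 74 59.
Outer hash (recomputed tag): even-index sum = 225 mod 256 = 225; odd-index sum = 151 mod 256 = 151 → e1 97.
Recomputed tag = e197; claimed = e197 → match.

valid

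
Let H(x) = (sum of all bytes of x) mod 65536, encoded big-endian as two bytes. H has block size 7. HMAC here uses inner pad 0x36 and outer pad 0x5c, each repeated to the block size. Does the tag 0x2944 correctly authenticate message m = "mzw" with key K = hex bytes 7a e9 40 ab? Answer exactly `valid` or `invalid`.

Key hex bytes 7a e9 40 ab is 4 bytes ≤ B = 7; zero-pad to 7 bytes: K' = 7a e9 40 ab 00 00 00.
K' ⊕ ipad = 4c df 76 9d 36 36 36; K' ⊕ opad = 26 b5 1c f7 5c 5c 5c.
Inner hash: sum = 76+223+118+157+54+54+54+109+122+119 = 1086 → 04 3e.
Outer hash (recomputed tag): sum = 38+181+28+247+92+92+92+4+62 = 836 → 03 44.
Recomputed tag = 0344; claimed = 2944 → mismatch.

invalid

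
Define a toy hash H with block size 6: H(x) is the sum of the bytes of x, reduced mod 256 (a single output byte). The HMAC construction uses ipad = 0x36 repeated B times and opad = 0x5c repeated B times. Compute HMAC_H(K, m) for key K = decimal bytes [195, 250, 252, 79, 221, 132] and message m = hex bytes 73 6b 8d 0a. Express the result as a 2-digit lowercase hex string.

67

Key decimal bytes [195, 250, 252, 79, 221, 132] = c3 fa fc 4f dd 84 is exactly B = 6 bytes: K' = c3 fa fc 4f dd 84.
K' ⊕ ipad = f5 cc ca 79 eb b2.  K' ⊕ opad = 9f a6 a0 13 81 d8.
Inner input = (K'⊕ipad) ∥ m = f5 cc ca 79 eb b2 ∥ 73 6b 8d 0a.
Inner hash: sum = 245+204+202+121+235+178+115+107+141+10 = 1558; mod 256 = 22 → 16.
Outer input = (K'⊕opad) ∥ inner = 9f a6 a0 13 81 d8 ∥ 16.
Outer hash (tag): sum = 159+166+160+19+129+216+22 = 871; mod 256 = 103 → 67.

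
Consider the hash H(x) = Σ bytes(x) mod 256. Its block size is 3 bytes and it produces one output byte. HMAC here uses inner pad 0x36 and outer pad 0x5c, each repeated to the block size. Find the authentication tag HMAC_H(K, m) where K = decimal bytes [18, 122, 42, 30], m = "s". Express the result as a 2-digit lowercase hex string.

01

Key decimal bytes [18, 122, 42, 30] = 12 7a 2a 1e is 4 bytes > B = 3, so hash it first: H(key) = d4, then zero-pad to 3 bytes: K' = d4 00 00.
K' ⊕ ipad = e2 36 36.  K' ⊕ opad = 88 5c 5c.
Inner input = (K'⊕ipad) ∥ m = e2 36 36 ∥ 73.
Inner hash: sum = 226+54+54+115 = 449; mod 256 = 193 → c1.
Outer input = (K'⊕opad) ∥ inner = 88 5c 5c ∥ c1.
Outer hash (tag): sum = 136+92+92+193 = 513; mod 256 = 1 → 01.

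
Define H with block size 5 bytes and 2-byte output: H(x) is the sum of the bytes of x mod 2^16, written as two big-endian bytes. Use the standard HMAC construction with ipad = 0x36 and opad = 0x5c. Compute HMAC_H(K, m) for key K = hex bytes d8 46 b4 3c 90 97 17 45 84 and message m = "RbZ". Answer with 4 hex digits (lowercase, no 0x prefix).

01bc

Key hex bytes d8 46 b4 3c 90 97 17 45 84 is 9 bytes > B = 5, so hash it first: H(key) = 04 15, then zero-pad to 5 bytes: K' = 04 15 00 00 00.
K' ⊕ ipad = 32 23 36 36 36.  K' ⊕ opad = 58 49 5c 5c 5c.
Inner input = (K'⊕ipad) ∥ m = 32 23 36 36 36 ∥ 52 62 5a.
Inner hash: sum = 50+35+54+54+54+82+98+90 = 517 → 02 05.
Outer input = (K'⊕opad) ∥ inner = 58 49 5c 5c 5c ∥ 02 05.
Outer hash (tag): sum = 88+73+92+92+92+2+5 = 444 → 01 bc.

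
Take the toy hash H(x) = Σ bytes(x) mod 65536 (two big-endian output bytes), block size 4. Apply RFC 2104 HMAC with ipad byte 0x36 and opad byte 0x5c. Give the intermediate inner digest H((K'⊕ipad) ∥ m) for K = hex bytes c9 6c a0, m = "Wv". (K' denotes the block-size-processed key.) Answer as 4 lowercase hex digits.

Key hex bytes c9 6c a0 is 3 bytes ≤ B = 4; zero-pad to 4 bytes: K' = c9 6c a0 00.
K' ⊕ ipad = ff 5a 96 36.
Inner input = ff 5a 96 36 ∥ 57 76.
Inner hash: sum = 255+90+150+54+87+118 = 754 → 02 f2.

02f2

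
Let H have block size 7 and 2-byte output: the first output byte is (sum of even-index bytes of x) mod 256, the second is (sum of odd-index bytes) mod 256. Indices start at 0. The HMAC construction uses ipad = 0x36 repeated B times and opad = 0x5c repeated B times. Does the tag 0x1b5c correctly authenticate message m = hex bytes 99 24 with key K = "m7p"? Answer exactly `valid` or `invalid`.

Key "m7p" = 6d 37 70 is 3 bytes ≤ B = 7; zero-pad to 7 bytes: K' = 6d 37 70 00 00 00 00.
K' ⊕ ipad = 5b 01 46 36 36 36 36; K' ⊕ opad = 31 6b 2c 5c 5c 5c 5c.
Inner hash: even-index sum = 305 mod 256 = 49; odd-index sum = 262 mod 256 = 6 → 31 06.
Outer hash (recomputed tag): even-index sum = 283 mod 256 = 27; odd-index sum = 340 mod 256 = 84 → 1b 54.
Recomputed tag = 1b54; claimed = 1b5c → mismatch.

invalid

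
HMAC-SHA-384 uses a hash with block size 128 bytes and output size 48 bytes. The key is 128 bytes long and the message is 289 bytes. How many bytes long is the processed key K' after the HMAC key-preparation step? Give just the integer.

128

Key is 128 ≤ 128 bytes, zero-padded: |K'| = 128.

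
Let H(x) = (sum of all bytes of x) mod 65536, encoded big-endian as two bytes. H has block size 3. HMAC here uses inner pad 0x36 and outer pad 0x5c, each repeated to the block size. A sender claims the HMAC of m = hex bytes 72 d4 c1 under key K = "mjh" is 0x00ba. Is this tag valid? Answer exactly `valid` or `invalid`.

Key "mjh" = 6d 6a 68 is exactly B = 3 bytes: K' = 6d 6a 68.
K' ⊕ ipad = 5b 5c 5e; K' ⊕ opad = 31 36 34.
Inner hash: sum = 91+92+94+114+212+193 = 796 → 03 1c.
Outer hash (recomputed tag): sum = 49+54+52+3+28 = 186 → 00 ba.
Recomputed tag = 00ba; claimed = 00ba → match.

valid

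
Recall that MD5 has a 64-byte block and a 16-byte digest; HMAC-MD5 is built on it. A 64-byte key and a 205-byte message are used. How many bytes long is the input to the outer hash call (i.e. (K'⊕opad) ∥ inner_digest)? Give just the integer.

Key is 64 ≤ 64 bytes, zero-padded: |K'| = 64.
Outer input = (K'⊕opad) ∥ H(inner) → 64 + 16 = 80 bytes.

80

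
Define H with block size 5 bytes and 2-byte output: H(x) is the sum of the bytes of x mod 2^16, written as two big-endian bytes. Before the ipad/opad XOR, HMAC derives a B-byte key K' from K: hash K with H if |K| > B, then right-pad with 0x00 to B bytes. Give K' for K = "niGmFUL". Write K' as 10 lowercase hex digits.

0272000000

|K| = 7 > B = 5, so first hash the key.
H(K): sum = 110+105+71+109+70+85+76 = 626 → 02 72.
Zero-pad H(K) = 02 72 to 5 bytes: K' = 02 72 00 00 00.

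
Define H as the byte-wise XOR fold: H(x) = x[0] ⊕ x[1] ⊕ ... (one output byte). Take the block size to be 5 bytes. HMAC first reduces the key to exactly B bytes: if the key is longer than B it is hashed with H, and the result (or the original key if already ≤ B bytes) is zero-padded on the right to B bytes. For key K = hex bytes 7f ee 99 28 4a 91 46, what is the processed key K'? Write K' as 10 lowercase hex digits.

bd00000000

|K| = 7 > B = 5, so first hash the key.
H(K): XOR 7f⊕ee⊕99⊕28⊕4a⊕91⊕46 = bd.
Zero-pad H(K) = bd to 5 bytes: K' = bd 00 00 00 00.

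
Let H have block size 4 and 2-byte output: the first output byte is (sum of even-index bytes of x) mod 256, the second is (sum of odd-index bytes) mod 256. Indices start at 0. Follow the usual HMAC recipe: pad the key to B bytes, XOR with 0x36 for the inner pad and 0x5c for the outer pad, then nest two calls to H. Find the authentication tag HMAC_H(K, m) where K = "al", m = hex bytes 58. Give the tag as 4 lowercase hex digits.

7e1c

Key "al" = 61 6c is 2 bytes ≤ B = 4; zero-pad to 4 bytes: K' = 61 6c 00 00.
K' ⊕ ipad = 57 5a 36 36.  K' ⊕ opad = 3d 30 5c 5c.
Inner input = (K'⊕ipad) ∥ m = 57 5a 36 36 ∥ 58.
Inner hash: even-index sum = 229 mod 256 = 229; odd-index sum = 144 mod 256 = 144 → e5 90.
Outer input = (K'⊕opad) ∥ inner = 3d 30 5c 5c ∥ e5 90.
Outer hash (tag): even-index sum = 382 mod 256 = 126; odd-index sum = 284 mod 256 = 28 → 7e 1c.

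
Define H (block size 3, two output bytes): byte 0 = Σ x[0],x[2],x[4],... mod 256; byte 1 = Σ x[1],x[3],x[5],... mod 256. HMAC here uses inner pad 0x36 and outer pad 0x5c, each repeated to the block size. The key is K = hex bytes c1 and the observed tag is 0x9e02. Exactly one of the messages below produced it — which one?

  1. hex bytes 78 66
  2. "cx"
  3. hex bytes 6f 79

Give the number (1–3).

3

Key hex bytes c1 is 1 byte ≤ B = 3; zero-pad to 3 bytes: K' = c1 00 00.
K' ⊕ ipad = f7 36 36; K' ⊕ opad = 9d 5c 5c.
m1: inner = H(f7 36 36 78 66) = 93 ae; tag = H(9d 5c 5c 93 ae) = a7ef
m2: inner = H(f7 36 36 63 78) = a5 99; tag = H(9d 5c 5c a5 99) = 9201
m3: inner = H(f7 36 36 6f 79) = a6 a5; tag = H(9d 5c 5c a6 a5) = 9e02 ← matches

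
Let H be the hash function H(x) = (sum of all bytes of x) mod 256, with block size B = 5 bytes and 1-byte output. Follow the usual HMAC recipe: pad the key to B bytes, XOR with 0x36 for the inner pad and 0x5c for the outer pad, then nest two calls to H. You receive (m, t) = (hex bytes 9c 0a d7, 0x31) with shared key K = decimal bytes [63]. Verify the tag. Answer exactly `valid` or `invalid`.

Key decimal bytes [63] = 3f is 1 byte ≤ B = 5; zero-pad to 5 bytes: K' = 3f 00 00 00 00.
K' ⊕ ipad = 09 36 36 36 36; K' ⊕ opad = 63 5c 5c 5c 5c.
Inner hash: sum = 9+54+54+54+54+156+10+215 = 606; mod 256 = 94 → 5e.
Outer hash (recomputed tag): sum = 99+92+92+92+92+94 = 561; mod 256 = 49 → 31.
Recomputed tag = 31; claimed = 31 → match.

valid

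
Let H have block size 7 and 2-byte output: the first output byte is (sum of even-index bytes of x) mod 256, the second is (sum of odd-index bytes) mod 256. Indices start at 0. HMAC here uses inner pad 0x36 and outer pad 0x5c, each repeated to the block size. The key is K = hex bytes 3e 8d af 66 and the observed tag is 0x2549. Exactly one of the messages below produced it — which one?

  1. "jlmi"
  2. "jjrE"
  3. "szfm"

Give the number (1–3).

Key hex bytes 3e 8d af 66 is 4 bytes ≤ B = 7; zero-pad to 7 bytes: K' = 3e 8d af 66 00 00 00.
K' ⊕ ipad = 08 bb 99 50 36 36 36; K' ⊕ opad = 62 d1 f3 3a 5c 5c 5c.
m1: inner = H(08 bb 99 50 36 36 36 6a 6c 6d 69) = e2 18; tag = H(62 d1 f3 3a 5c 5c 5c e2 18) = 2549 ← matches
m2: inner = H(08 bb 99 50 36 36 36 6a 6a 72 45) = bc 1d; tag = H(62 d1 f3 3a 5c 5c 5c bc 1d) = 2a23
m3: inner = H(08 bb 99 50 36 36 36 73 7a 66 6d) = f4 1a; tag = H(62 d1 f3 3a 5c 5c 5c f4 1a) = 275b

1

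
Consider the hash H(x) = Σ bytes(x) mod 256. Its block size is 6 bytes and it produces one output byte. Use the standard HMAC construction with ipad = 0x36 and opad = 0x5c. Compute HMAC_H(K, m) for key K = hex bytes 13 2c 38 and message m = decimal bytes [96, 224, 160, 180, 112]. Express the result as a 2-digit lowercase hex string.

Key hex bytes 13 2c 38 is 3 bytes ≤ B = 6; zero-pad to 6 bytes: K' = 13 2c 38 00 00 00.
K' ⊕ ipad = 25 1a 0e 36 36 36.  K' ⊕ opad = 4f 70 64 5c 5c 5c.
Inner input = (K'⊕ipad) ∥ m = 25 1a 0e 36 36 36 ∥ 60 e0 a0 b4 70.
Inner hash: sum = 37+26+14+54+54+54+96+224+160+180+112 = 1011; mod 256 = 243 → f3.
Outer input = (K'⊕opad) ∥ inner = 4f 70 64 5c 5c 5c ∥ f3.
Outer hash (tag): sum = 79+112+100+92+92+92+243 = 810; mod 256 = 42 → 2a.

2a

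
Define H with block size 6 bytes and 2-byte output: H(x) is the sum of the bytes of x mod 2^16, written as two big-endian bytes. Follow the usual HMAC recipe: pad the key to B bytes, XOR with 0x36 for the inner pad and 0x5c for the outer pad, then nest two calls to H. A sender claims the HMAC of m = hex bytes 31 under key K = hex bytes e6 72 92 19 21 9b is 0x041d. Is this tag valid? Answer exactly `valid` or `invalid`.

valid

Key hex bytes e6 72 92 19 21 9b is exactly B = 6 bytes: K' = e6 72 92 19 21 9b.
K' ⊕ ipad = d0 44 a4 2f 17 ad; K' ⊕ opad = ba 2e ce 45 7d c7.
Inner hash: sum = 208+68+164+47+23+173+49 = 732 → 02 dc.
Outer hash (recomputed tag): sum = 186+46+206+69+125+199+2+220 = 1053 → 04 1d.
Recomputed tag = 041d; claimed = 041d → match.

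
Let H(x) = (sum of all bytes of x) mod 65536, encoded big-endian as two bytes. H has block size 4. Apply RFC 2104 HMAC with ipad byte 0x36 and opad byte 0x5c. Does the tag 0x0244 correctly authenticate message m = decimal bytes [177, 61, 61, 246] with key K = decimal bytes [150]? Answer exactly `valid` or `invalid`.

Key decimal bytes [150] = 96 is 1 byte ≤ B = 4; zero-pad to 4 bytes: K' = 96 00 00 00.
K' ⊕ ipad = a0 36 36 36; K' ⊕ opad = ca 5c 5c 5c.
Inner hash: sum = 160+54+54+54+177+61+61+246 = 867 → 03 63.
Outer hash (recomputed tag): sum = 202+92+92+92+3+99 = 580 → 02 44.
Recomputed tag = 0244; claimed = 0244 → match.

valid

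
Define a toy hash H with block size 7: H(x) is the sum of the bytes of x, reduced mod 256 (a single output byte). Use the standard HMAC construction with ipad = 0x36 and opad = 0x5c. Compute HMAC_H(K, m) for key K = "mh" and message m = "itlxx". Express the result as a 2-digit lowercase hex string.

31

Key "mh" = 6d 68 is 2 bytes ≤ B = 7; zero-pad to 7 bytes: K' = 6d 68 00 00 00 00 00.
K' ⊕ ipad = 5b 5e 36 36 36 36 36.  K' ⊕ opad = 31 34 5c 5c 5c 5c 5c.
Inner input = (K'⊕ipad) ∥ m = 5b 5e 36 36 36 36 36 ∥ 69 74 6c 78 78.
Inner hash: sum = 91+94+54+54+54+54+54+105+116+108+120+120 = 1024; mod 256 = 0 → 00.
Outer input = (K'⊕opad) ∥ inner = 31 34 5c 5c 5c 5c 5c ∥ 00.
Outer hash (tag): sum = 49+52+92+92+92+92+92+0 = 561; mod 256 = 49 → 31.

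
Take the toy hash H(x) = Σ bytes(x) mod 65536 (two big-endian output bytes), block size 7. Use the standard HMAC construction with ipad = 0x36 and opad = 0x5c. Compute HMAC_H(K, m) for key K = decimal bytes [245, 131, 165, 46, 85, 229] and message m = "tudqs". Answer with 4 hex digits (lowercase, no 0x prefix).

04d6

Key decimal bytes [245, 131, 165, 46, 85, 229] = f5 83 a5 2e 55 e5 is 6 bytes ≤ B = 7; zero-pad to 7 bytes: K' = f5 83 a5 2e 55 e5 00.
K' ⊕ ipad = c3 b5 93 18 63 d3 36.  K' ⊕ opad = a9 df f9 72 09 b9 5c.
Inner input = (K'⊕ipad) ∥ m = c3 b5 93 18 63 d3 36 ∥ 74 75 64 71 73.
Inner hash: sum = 195+181+147+24+99+211+54+116+117+100+113+115 = 1472 → 05 c0.
Outer input = (K'⊕opad) ∥ inner = a9 df f9 72 09 b9 5c ∥ 05 c0.
Outer hash (tag): sum = 169+223+249+114+9+185+92+5+192 = 1238 → 04 d6.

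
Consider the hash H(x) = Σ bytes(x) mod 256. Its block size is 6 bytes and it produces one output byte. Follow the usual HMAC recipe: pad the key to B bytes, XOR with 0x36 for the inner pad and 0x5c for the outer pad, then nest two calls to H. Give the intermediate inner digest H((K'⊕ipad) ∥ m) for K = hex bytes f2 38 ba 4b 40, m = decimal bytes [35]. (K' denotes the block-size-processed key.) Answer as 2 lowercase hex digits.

aa

Key hex bytes f2 38 ba 4b 40 is 5 bytes ≤ B = 6; zero-pad to 6 bytes: K' = f2 38 ba 4b 40 00.
K' ⊕ ipad = c4 0e 8c 7d 76 36.
Inner input = c4 0e 8c 7d 76 36 ∥ 23.
Inner hash: sum = 196+14+140+125+118+54+35 = 682; mod 256 = 170 → aa.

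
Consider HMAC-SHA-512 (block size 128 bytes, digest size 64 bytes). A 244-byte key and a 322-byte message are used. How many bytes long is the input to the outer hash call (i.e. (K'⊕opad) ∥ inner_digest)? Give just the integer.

192

Key is 244 > 128 bytes, so it is hashed to 64 bytes then zero-padded to 128: |K'| = 128.
Outer input = (K'⊕opad) ∥ H(inner) → 128 + 64 = 192 bytes.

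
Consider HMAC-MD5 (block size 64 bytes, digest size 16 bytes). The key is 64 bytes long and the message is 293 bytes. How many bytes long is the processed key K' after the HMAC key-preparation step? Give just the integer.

Key is 64 ≤ 64 bytes, zero-padded: |K'| = 64.

64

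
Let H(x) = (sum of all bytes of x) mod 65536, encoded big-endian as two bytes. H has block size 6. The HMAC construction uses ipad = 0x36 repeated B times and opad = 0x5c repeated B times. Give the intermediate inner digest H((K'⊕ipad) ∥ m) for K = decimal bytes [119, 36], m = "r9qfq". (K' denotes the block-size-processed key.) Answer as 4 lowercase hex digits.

Key decimal bytes [119, 36] = 77 24 is 2 bytes ≤ B = 6; zero-pad to 6 bytes: K' = 77 24 00 00 00 00.
K' ⊕ ipad = 41 12 36 36 36 36.
Inner input = 41 12 36 36 36 36 ∥ 72 39 71 66 71.
Inner hash: sum = 65+18+54+54+54+54+114+57+113+102+113 = 798 → 03 1e.

031e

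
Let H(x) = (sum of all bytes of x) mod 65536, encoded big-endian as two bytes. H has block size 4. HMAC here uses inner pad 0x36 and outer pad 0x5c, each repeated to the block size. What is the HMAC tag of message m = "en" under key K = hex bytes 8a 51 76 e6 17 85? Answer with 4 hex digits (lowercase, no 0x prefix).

Key hex bytes 8a 51 76 e6 17 85 is 6 bytes > B = 4, so hash it first: H(key) = 02 d3, then zero-pad to 4 bytes: K' = 02 d3 00 00.
K' ⊕ ipad = 34 e5 36 36.  K' ⊕ opad = 5e 8f 5c 5c.
Inner input = (K'⊕ipad) ∥ m = 34 e5 36 36 ∥ 65 6e.
Inner hash: sum = 52+229+54+54+101+110 = 600 → 02 58.
Outer input = (K'⊕opad) ∥ inner = 5e 8f 5c 5c ∥ 02 58.
Outer hash (tag): sum = 94+143+92+92+2+88 = 511 → 01 ff.

01ff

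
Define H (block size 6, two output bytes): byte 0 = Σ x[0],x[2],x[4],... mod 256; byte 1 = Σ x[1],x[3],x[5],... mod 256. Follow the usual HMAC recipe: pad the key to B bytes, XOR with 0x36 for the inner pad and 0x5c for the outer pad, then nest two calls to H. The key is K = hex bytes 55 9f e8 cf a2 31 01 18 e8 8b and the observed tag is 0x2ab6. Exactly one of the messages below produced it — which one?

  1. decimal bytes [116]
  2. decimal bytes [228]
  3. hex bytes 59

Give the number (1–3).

Key hex bytes 55 9f e8 cf a2 31 01 18 e8 8b is 10 bytes > B = 6, so hash it first: H(key) = c8 42, then zero-pad to 6 bytes: K' = c8 42 00 00 00 00.
K' ⊕ ipad = fe 74 36 36 36 36; K' ⊕ opad = 94 1e 5c 5c 5c 5c.
m1: inner = H(fe 74 36 36 36 36 74) = de e0; tag = H(94 1e 5c 5c 5c 5c de e0) = 2ab6 ← matches
m2: inner = H(fe 74 36 36 36 36 e4) = 4e e0; tag = H(94 1e 5c 5c 5c 5c 4e e0) = 9ab6
m3: inner = H(fe 74 36 36 36 36 59) = c3 e0; tag = H(94 1e 5c 5c 5c 5c c3 e0) = 0fb6

1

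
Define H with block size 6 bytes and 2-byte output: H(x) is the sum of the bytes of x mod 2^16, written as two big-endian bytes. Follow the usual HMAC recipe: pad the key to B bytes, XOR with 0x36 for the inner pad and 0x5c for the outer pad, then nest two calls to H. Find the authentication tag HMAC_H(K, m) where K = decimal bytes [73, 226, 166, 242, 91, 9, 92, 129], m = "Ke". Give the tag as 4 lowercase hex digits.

030d

Key decimal bytes [73, 226, 166, 242, 91, 9, 92, 129] = 49 e2 a6 f2 5b 09 5c 81 is 8 bytes > B = 6, so hash it first: H(key) = 04 04, then zero-pad to 6 bytes: K' = 04 04 00 00 00 00.
K' ⊕ ipad = 32 32 36 36 36 36.  K' ⊕ opad = 58 58 5c 5c 5c 5c.
Inner input = (K'⊕ipad) ∥ m = 32 32 36 36 36 36 ∥ 4b 65.
Inner hash: sum = 50+50+54+54+54+54+75+101 = 492 → 01 ec.
Outer input = (K'⊕opad) ∥ inner = 58 58 5c 5c 5c 5c ∥ 01 ec.
Outer hash (tag): sum = 88+88+92+92+92+92+1+236 = 781 → 03 0d.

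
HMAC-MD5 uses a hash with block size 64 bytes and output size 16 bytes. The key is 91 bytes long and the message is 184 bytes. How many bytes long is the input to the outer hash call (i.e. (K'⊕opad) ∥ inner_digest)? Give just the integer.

80

Key is 91 > 64 bytes, so it is hashed to 16 bytes then zero-padded to 64: |K'| = 64.
Outer input = (K'⊕opad) ∥ H(inner) → 64 + 16 = 80 bytes.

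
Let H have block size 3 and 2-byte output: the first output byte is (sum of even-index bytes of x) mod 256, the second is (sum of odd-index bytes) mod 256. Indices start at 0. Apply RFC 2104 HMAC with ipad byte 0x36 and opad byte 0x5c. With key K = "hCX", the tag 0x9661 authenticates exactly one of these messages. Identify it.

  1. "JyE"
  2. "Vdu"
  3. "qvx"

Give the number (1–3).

3

Key "hCX" = 68 43 58 is exactly B = 3 bytes: K' = 68 43 58.
K' ⊕ ipad = 5e 75 6e; K' ⊕ opad = 34 1f 04.
m1: inner = H(5e 75 6e 4a 79 45) = 45 04; tag = H(34 1f 04 45 04) = 3c64
m2: inner = H(5e 75 6e 56 64 75) = 30 40; tag = H(34 1f 04 30 40) = 784f
m3: inner = H(5e 75 6e 71 76 78) = 42 5e; tag = H(34 1f 04 42 5e) = 9661 ← matches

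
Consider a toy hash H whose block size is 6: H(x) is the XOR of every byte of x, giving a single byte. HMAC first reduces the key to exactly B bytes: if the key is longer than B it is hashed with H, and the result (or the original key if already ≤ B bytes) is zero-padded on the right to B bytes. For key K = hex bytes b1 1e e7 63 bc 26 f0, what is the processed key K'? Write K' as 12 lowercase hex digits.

410000000000

|K| = 7 > B = 6, so first hash the key.
H(K): XOR b1⊕1e⊕e7⊕63⊕bc⊕26⊕f0 = 41.
Zero-pad H(K) = 41 to 6 bytes: K' = 41 00 00 00 00 00.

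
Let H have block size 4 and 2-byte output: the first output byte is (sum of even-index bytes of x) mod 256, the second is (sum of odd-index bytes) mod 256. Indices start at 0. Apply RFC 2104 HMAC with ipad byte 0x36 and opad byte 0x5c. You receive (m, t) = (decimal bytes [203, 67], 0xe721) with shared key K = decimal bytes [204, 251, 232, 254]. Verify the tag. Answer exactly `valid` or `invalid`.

Key decimal bytes [204, 251, 232, 254] = cc fb e8 fe is exactly B = 4 bytes: K' = cc fb e8 fe.
K' ⊕ ipad = fa cd de c8; K' ⊕ opad = 90 a7 b4 a2.
Inner hash: even-index sum = 675 mod 256 = 163; odd-index sum = 472 mod 256 = 216 → a3 d8.
Outer hash (recomputed tag): even-index sum = 487 mod 256 = 231; odd-index sum = 545 mod 256 = 33 → e7 21.
Recomputed tag = e721; claimed = e721 → match.

valid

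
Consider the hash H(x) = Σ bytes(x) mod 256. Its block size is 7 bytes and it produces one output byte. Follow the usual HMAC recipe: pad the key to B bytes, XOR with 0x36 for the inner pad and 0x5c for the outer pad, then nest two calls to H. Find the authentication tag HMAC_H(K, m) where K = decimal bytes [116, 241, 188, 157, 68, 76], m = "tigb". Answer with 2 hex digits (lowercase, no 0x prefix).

00

Key decimal bytes [116, 241, 188, 157, 68, 76] = 74 f1 bc 9d 44 4c is 6 bytes ≤ B = 7; zero-pad to 7 bytes: K' = 74 f1 bc 9d 44 4c 00.
K' ⊕ ipad = 42 c7 8a ab 72 7a 36.  K' ⊕ opad = 28 ad e0 c1 18 10 5c.
Inner input = (K'⊕ipad) ∥ m = 42 c7 8a ab 72 7a 36 ∥ 74 69 67 62.
Inner hash: sum = 66+199+138+171+114+122+54+116+105+103+98 = 1286; mod 256 = 6 → 06.
Outer input = (K'⊕opad) ∥ inner = 28 ad e0 c1 18 10 5c ∥ 06.
Outer hash (tag): sum = 40+173+224+193+24+16+92+6 = 768; mod 256 = 0 → 00.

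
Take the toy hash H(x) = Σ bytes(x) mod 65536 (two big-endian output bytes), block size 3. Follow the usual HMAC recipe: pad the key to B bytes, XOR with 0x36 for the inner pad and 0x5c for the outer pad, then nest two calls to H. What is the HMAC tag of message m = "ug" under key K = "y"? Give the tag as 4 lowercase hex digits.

0175

Key "y" = 79 is 1 byte ≤ B = 3; zero-pad to 3 bytes: K' = 79 00 00.
K' ⊕ ipad = 4f 36 36.  K' ⊕ opad = 25 5c 5c.
Inner input = (K'⊕ipad) ∥ m = 4f 36 36 ∥ 75 67.
Inner hash: sum = 79+54+54+117+103 = 407 → 01 97.
Outer input = (K'⊕opad) ∥ inner = 25 5c 5c ∥ 01 97.
Outer hash (tag): sum = 37+92+92+1+151 = 373 → 01 75.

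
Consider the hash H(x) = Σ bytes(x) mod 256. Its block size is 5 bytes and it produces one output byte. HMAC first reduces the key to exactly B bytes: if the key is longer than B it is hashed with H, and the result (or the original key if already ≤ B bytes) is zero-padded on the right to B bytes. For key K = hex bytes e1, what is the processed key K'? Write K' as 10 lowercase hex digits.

Key hex bytes e1 is 1 byte ≤ B = 5; zero-pad to 5 bytes: K' = e1 00 00 00 00.

e100000000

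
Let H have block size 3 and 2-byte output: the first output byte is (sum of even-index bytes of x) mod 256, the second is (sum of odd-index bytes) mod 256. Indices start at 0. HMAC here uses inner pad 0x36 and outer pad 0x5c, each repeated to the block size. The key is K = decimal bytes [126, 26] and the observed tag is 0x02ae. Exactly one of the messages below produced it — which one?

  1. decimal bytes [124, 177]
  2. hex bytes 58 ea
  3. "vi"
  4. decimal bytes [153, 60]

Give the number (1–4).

2

Key decimal bytes [126, 26] = 7e 1a is 2 bytes ≤ B = 3; zero-pad to 3 bytes: K' = 7e 1a 00.
K' ⊕ ipad = 48 2c 36; K' ⊕ opad = 22 46 5c.
m1: inner = H(48 2c 36 7c b1) = 2f a8; tag = H(22 46 5c 2f a8) = 2675
m2: inner = H(48 2c 36 58 ea) = 68 84; tag = H(22 46 5c 68 84) = 02ae ← matches
m3: inner = H(48 2c 36 76 69) = e7 a2; tag = H(22 46 5c e7 a2) = 202d
m4: inner = H(48 2c 36 99 3c) = ba c5; tag = H(22 46 5c ba c5) = 4300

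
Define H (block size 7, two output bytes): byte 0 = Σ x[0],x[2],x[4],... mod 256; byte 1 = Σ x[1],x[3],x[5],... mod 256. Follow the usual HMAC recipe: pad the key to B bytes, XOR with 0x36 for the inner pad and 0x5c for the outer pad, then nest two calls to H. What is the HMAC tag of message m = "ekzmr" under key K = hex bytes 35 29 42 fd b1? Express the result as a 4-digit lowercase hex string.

Key hex bytes 35 29 42 fd b1 is 5 bytes ≤ B = 7; zero-pad to 7 bytes: K' = 35 29 42 fd b1 00 00.
K' ⊕ ipad = 03 1f 74 cb 87 36 36.  K' ⊕ opad = 69 75 1e a1 ed 5c 5c.
Inner input = (K'⊕ipad) ∥ m = 03 1f 74 cb 87 36 36 ∥ 65 6b 7a 6d 72.
Inner hash: even-index sum = 524 mod 256 = 12; odd-index sum = 625 mod 256 = 113 → 0c 71.
Outer input = (K'⊕opad) ∥ inner = 69 75 1e a1 ed 5c 5c ∥ 0c 71.
Outer hash (tag): even-index sum = 577 mod 256 = 65; odd-index sum = 382 mod 256 = 126 → 41 7e.

417e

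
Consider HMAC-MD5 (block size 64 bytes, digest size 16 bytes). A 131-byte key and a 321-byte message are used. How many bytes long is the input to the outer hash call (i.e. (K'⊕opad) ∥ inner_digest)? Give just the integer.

Key is 131 > 64 bytes, so it is hashed to 16 bytes then zero-padded to 64: |K'| = 64.
Outer input = (K'⊕opad) ∥ H(inner) → 64 + 16 = 80 bytes.

80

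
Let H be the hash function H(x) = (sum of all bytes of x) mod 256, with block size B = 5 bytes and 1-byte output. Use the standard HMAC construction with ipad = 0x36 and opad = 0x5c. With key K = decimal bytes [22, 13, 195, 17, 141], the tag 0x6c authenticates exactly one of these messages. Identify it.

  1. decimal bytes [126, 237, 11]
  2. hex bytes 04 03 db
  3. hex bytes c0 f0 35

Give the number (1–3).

2

Key decimal bytes [22, 13, 195, 17, 141] = 16 0d c3 11 8d is exactly B = 5 bytes: K' = 16 0d c3 11 8d.
K' ⊕ ipad = 20 3b f5 27 bb; K' ⊕ opad = 4a 51 9f 4d d1.
m1: inner = H(20 3b f5 27 bb 7e ed 0b) = a8; tag = H(4a 51 9f 4d d1 a8) = 00
m2: inner = H(20 3b f5 27 bb 04 03 db) = 14; tag = H(4a 51 9f 4d d1 14) = 6c ← matches
m3: inner = H(20 3b f5 27 bb c0 f0 35) = 17; tag = H(4a 51 9f 4d d1 17) = 6f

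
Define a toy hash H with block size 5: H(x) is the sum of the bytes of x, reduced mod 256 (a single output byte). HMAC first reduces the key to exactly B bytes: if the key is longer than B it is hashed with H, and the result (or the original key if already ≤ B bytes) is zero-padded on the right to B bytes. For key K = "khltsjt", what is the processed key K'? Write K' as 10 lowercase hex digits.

0400000000

|K| = 7 > B = 5, so first hash the key.
H(K): sum = 107+104+108+116+115+106+116 = 772; mod 256 = 4 → 04.
Zero-pad H(K) = 04 to 5 bytes: K' = 04 00 00 00 00.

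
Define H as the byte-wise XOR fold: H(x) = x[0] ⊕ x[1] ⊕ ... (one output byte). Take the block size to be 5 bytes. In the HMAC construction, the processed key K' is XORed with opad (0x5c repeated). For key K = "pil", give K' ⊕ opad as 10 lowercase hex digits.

Key "pil" = 70 69 6c is 3 bytes ≤ B = 5; zero-pad to 5 bytes: K' = 70 69 6c 00 00.
XOR each byte with 0x5c: 70⊕5c=2c, 69⊕5c=35, 6c⊕5c=30, 00⊕5c=5c, 00⊕5c=5c.

2c35305c5c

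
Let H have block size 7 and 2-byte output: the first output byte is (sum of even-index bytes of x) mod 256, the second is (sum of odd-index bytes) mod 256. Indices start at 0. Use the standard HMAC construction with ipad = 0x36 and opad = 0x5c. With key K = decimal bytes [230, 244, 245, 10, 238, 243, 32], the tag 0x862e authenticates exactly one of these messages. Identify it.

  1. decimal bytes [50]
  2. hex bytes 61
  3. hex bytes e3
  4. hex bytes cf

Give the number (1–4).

Key decimal bytes [230, 244, 245, 10, 238, 243, 32] = e6 f4 f5 0a ee f3 20 is exactly B = 7 bytes: K' = e6 f4 f5 0a ee f3 20.
K' ⊕ ipad = d0 c2 c3 3c d8 c5 16; K' ⊕ opad = ba a8 a9 56 b2 af 7c.
m1: inner = H(d0 c2 c3 3c d8 c5 16 32) = 81 f5; tag = H(ba a8 a9 56 b2 af 7c 81 f5) = 862e ← matches
m2: inner = H(d0 c2 c3 3c d8 c5 16 61) = 81 24; tag = H(ba a8 a9 56 b2 af 7c 81 24) = b52e
m3: inner = H(d0 c2 c3 3c d8 c5 16 e3) = 81 a6; tag = H(ba a8 a9 56 b2 af 7c 81 a6) = 372e
m4: inner = H(d0 c2 c3 3c d8 c5 16 cf) = 81 92; tag = H(ba a8 a9 56 b2 af 7c 81 92) = 232e

1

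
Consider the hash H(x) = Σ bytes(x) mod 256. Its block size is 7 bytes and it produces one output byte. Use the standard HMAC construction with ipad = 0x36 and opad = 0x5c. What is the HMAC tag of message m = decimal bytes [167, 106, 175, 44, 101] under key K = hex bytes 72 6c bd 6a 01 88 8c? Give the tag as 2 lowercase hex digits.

fb

Key hex bytes 72 6c bd 6a 01 88 8c is exactly B = 7 bytes: K' = 72 6c bd 6a 01 88 8c.
K' ⊕ ipad = 44 5a 8b 5c 37 be ba.  K' ⊕ opad = 2e 30 e1 36 5d d4 d0.
Inner input = (K'⊕ipad) ∥ m = 44 5a 8b 5c 37 be ba ∥ a7 6a af 2c 65.
Inner hash: sum = 68+90+139+92+55+190+186+167+106+175+44+101 = 1413; mod 256 = 133 → 85.
Outer input = (K'⊕opad) ∥ inner = 2e 30 e1 36 5d d4 d0 ∥ 85.
Outer hash (tag): sum = 46+48+225+54+93+212+208+133 = 1019; mod 256 = 251 → fb.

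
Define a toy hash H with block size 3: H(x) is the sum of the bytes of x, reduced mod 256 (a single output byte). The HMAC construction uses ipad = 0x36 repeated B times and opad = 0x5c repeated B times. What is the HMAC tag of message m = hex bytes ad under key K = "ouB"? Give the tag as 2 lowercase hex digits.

Key "ouB" = 6f 75 42 is exactly B = 3 bytes: K' = 6f 75 42.
K' ⊕ ipad = 59 43 74.  K' ⊕ opad = 33 29 1e.
Inner input = (K'⊕ipad) ∥ m = 59 43 74 ∥ ad.
Inner hash: sum = 89+67+116+173 = 445; mod 256 = 189 → bd.
Outer input = (K'⊕opad) ∥ inner = 33 29 1e ∥ bd.
Outer hash (tag): sum = 51+41+30+189 = 311; mod 256 = 55 → 37.

37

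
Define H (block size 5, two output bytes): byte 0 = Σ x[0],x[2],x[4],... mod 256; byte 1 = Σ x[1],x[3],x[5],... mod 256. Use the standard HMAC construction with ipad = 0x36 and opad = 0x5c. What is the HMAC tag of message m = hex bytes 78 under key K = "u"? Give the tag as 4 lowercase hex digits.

Key "u" = 75 is 1 byte ≤ B = 5; zero-pad to 5 bytes: K' = 75 00 00 00 00.
K' ⊕ ipad = 43 36 36 36 36.  K' ⊕ opad = 29 5c 5c 5c 5c.
Inner input = (K'⊕ipad) ∥ m = 43 36 36 36 36 ∥ 78.
Inner hash: even-index sum = 175 mod 256 = 175; odd-index sum = 228 mod 256 = 228 → af e4.
Outer input = (K'⊕opad) ∥ inner = 29 5c 5c 5c 5c ∥ af e4.
Outer hash (tag): even-index sum = 453 mod 256 = 197; odd-index sum = 359 mod 256 = 103 → c5 67.

c567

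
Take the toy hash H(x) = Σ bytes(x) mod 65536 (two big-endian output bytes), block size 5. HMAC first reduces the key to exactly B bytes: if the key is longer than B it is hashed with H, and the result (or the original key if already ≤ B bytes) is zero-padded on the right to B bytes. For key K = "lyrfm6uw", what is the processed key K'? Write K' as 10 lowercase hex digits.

|K| = 8 > B = 5, so first hash the key.
H(K): sum = 108+121+114+102+109+54+117+119 = 844 → 03 4c.
Zero-pad H(K) = 03 4c to 5 bytes: K' = 03 4c 00 00 00.

034c000000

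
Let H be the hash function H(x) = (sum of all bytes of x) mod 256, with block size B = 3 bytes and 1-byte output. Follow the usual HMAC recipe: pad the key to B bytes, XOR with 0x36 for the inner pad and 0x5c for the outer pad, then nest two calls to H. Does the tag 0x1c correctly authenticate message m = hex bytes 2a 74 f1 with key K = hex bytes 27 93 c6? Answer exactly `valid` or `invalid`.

invalid

Key hex bytes 27 93 c6 is exactly B = 3 bytes: K' = 27 93 c6.
K' ⊕ ipad = 11 a5 f0; K' ⊕ opad = 7b cf 9a.
Inner hash: sum = 17+165+240+42+116+241 = 821; mod 256 = 53 → 35.
Outer hash (recomputed tag): sum = 123+207+154+53 = 537; mod 256 = 25 → 19.
Recomputed tag = 19; claimed = 1c → mismatch.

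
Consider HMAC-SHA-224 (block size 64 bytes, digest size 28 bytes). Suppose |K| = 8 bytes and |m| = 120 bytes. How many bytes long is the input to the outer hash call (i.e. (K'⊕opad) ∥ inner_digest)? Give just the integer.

Key is 8 ≤ 64 bytes, zero-padded: |K'| = 64.
Outer input = (K'⊕opad) ∥ H(inner) → 64 + 28 = 92 bytes.

92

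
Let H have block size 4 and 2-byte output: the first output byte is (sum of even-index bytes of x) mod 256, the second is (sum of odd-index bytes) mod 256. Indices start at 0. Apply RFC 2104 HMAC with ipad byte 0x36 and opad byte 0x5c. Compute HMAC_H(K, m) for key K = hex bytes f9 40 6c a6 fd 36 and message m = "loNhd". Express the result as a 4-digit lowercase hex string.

42d3

Key hex bytes f9 40 6c a6 fd 36 is 6 bytes > B = 4, so hash it first: H(key) = 62 1c, then zero-pad to 4 bytes: K' = 62 1c 00 00.
K' ⊕ ipad = 54 2a 36 36.  K' ⊕ opad = 3e 40 5c 5c.
Inner input = (K'⊕ipad) ∥ m = 54 2a 36 36 ∥ 6c 6f 4e 68 64.
Inner hash: even-index sum = 424 mod 256 = 168; odd-index sum = 311 mod 256 = 55 → a8 37.
Outer input = (K'⊕opad) ∥ inner = 3e 40 5c 5c ∥ a8 37.
Outer hash (tag): even-index sum = 322 mod 256 = 66; odd-index sum = 211 mod 256 = 211 → 42 d3.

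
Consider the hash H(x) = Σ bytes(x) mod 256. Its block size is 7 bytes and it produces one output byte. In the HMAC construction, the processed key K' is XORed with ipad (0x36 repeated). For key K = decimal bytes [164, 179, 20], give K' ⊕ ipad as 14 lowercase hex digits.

92852236363636

Key decimal bytes [164, 179, 20] = a4 b3 14 is 3 bytes ≤ B = 7; zero-pad to 7 bytes: K' = a4 b3 14 00 00 00 00.
XOR each byte with 0x36: a4⊕36=92, b3⊕36=85, 14⊕36=22, 00⊕36=36, 00⊕36=36, 00⊕36=36, 00⊕36=36.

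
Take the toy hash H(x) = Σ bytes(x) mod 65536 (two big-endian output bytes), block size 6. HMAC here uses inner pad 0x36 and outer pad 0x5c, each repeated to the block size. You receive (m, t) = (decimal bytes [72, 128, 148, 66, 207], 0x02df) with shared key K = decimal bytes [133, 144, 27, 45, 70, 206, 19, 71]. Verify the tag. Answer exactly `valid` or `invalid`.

valid

Key decimal bytes [133, 144, 27, 45, 70, 206, 19, 71] = 85 90 1b 2d 46 ce 13 47 is 8 bytes > B = 6, so hash it first: H(key) = 02 cb, then zero-pad to 6 bytes: K' = 02 cb 00 00 00 00.
K' ⊕ ipad = 34 fd 36 36 36 36; K' ⊕ opad = 5e 97 5c 5c 5c 5c.
Inner hash: sum = 52+253+54+54+54+54+72+128+148+66+207 = 1142 → 04 76.
Outer hash (recomputed tag): sum = 94+151+92+92+92+92+4+118 = 735 → 02 df.
Recomputed tag = 02df; claimed = 02df → match.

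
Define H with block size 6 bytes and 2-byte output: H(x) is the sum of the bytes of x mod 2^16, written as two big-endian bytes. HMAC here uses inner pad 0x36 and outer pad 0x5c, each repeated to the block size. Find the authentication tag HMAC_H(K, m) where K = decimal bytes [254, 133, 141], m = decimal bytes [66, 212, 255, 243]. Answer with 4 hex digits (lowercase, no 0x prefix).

Key decimal bytes [254, 133, 141] = fe 85 8d is 3 bytes ≤ B = 6; zero-pad to 6 bytes: K' = fe 85 8d 00 00 00.
K' ⊕ ipad = c8 b3 bb 36 36 36.  K' ⊕ opad = a2 d9 d1 5c 5c 5c.
Inner input = (K'⊕ipad) ∥ m = c8 b3 bb 36 36 36 ∥ 42 d4 ff f3.
Inner hash: sum = 200+179+187+54+54+54+66+212+255+243 = 1504 → 05 e0.
Outer input = (K'⊕opad) ∥ inner = a2 d9 d1 5c 5c 5c ∥ 05 e0.
Outer hash (tag): sum = 162+217+209+92+92+92+5+224 = 1093 → 04 45.

0445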